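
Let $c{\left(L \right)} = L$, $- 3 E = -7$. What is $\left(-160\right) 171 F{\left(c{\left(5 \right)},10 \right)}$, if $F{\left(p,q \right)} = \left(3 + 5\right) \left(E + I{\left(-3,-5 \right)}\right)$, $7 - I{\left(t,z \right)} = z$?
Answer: $-3137280$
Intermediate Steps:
$E = \frac{7}{3}$ ($E = \left(- \frac{1}{3}\right) \left(-7\right) = \frac{7}{3} \approx 2.3333$)
$I{\left(t,z \right)} = 7 - z$
$F{\left(p,q \right)} = \frac{344}{3}$ ($F{\left(p,q \right)} = \left(3 + 5\right) \left(\frac{7}{3} + \left(7 - -5\right)\right) = 8 \left(\frac{7}{3} + \left(7 + 5\right)\right) = 8 \left(\frac{7}{3} + 12\right) = 8 \cdot \frac{43}{3} = \frac{344}{3}$)
$\left(-160\right) 171 F{\left(c{\left(5 \right)},10 \right)} = \left(-160\right) 171 \cdot \frac{344}{3} = \left(-27360\right) \frac{344}{3} = -3137280$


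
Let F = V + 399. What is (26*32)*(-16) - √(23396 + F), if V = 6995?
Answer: -13312 - √30790 ≈ -13487.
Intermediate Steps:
F = 7394 (F = 6995 + 399 = 7394)
(26*32)*(-16) - √(23396 + F) = (26*32)*(-16) - √(23396 + 7394) = 832*(-16) - √30790 = -13312 - √30790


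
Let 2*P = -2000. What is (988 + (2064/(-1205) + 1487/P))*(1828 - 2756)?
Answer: -27531072628/30125 ≈ -9.1389e+5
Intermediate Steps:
P = -1000 (P = (1/2)*(-2000) = -1000)
(988 + (2064/(-1205) + 1487/P))*(1828 - 2756) = (988 + (2064/(-1205) + 1487/(-1000)))*(1828 - 2756) = (988 + (2064*(-1/1205) + 1487*(-1/1000)))*(-928) = (988 + (-2064/1205 - 1487/1000))*(-928) = (988 - 771167/241000)*(-928) = (237336833/241000)*(-928) = -27531072628/30125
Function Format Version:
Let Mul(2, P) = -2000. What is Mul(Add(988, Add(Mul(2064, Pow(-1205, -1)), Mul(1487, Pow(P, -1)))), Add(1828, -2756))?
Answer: Rational(-27531072628, 30125) ≈ -9.1389e+5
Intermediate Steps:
P = -1000 (P = Mul(Rational(1, 2), -2000) = -1000)
Mul(Add(988, Add(Mul(2064, Pow(-1205, -1)), Mul(1487, Pow(P, -1)))), Add(1828, -2756)) = Mul(Add(988, Add(Mul(2064, Pow(-1205, -1)), Mul(1487, Pow(-1000, -1)))), Add(1828, -2756)) = Mul(Add(988, Add(Mul(2064, Rational(-1, 1205)), Mul(1487, Rational(-1, 1000)))), -928) = Mul(Add(988, Add(Rational(-2064, 1205), Rational(-1487, 1000))), -928) = Mul(Add(988, Rational(-771167, 241000)), -928) = Mul(Rational(237336833, 241000), -928) = Rational(-27531072628, 30125)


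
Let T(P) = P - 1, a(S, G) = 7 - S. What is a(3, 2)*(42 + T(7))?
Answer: 192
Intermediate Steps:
T(P) = -1 + P
a(3, 2)*(42 + T(7)) = (7 - 1*3)*(42 + (-1 + 7)) = (7 - 3)*(42 + 6) = 4*48 = 192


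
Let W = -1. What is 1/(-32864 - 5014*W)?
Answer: -1/27850 ≈ -3.5907e-5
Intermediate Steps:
1/(-32864 - 5014*W) = 1/(-32864 - 5014*(-1)) = 1/(-32864 + 5014) = 1/(-27850) = -1/27850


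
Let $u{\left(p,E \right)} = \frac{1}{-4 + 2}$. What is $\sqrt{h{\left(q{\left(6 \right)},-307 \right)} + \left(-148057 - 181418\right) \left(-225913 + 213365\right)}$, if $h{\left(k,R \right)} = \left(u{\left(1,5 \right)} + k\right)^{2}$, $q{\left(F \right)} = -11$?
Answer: $\frac{\sqrt{16537009729}}{2} \approx 64298.0$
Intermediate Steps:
$u{\left(p,E \right)} = - \frac{1}{2}$ ($u{\left(p,E \right)} = \frac{1}{-2} = - \frac{1}{2}$)
$h{\left(k,R \right)} = \left(- \frac{1}{2} + k\right)^{2}$
$\sqrt{h{\left(q{\left(6 \right)},-307 \right)} + \left(-148057 - 181418\right) \left(-225913 + 213365\right)} = \sqrt{\frac{\left(-1 + 2 \left(-11\right)\right)^{2}}{4} + \left(-148057 - 181418\right) \left(-225913 + 213365\right)} = \sqrt{\frac{\left(-1 - 22\right)^{2}}{4} + \left(-148057 - 181418\right) \left(-12548\right)} = \sqrt{\frac{\left(-23\right)^{2}}{4} + \left(-148057 - 181418\right) \left(-12548\right)} = \sqrt{\frac{1}{4} \cdot 529 - -4134252300} = \sqrt{\frac{529}{4} + 4134252300} = \sqrt{\frac{16537009729}{4}} = \frac{\sqrt{16537009729}}{2}$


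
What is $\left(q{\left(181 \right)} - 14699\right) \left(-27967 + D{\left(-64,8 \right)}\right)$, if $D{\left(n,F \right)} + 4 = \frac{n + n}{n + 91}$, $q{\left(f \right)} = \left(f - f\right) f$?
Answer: $\frac{11102816155}{27} \approx 4.1122 \cdot 10^{8}$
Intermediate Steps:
$q{\left(f \right)} = 0$ ($q{\left(f \right)} = 0 f = 0$)
$D{\left(n,F \right)} = -4 + \frac{2 n}{91 + n}$ ($D{\left(n,F \right)} = -4 + \frac{n + n}{n + 91} = -4 + \frac{2 n}{91 + n}$)
$\left(q{\left(181 \right)} - 14699\right) \left(-27967 + D{\left(-64,8 \right)}\right) = \left(0 - 14699\right) \left(-27967 + \frac{2 \left(-182 - -64\right)}{91 - 64}\right) = - 14699 \left(-27967 + \frac{2 \left(-182 + 64\right)}{27}\right) = - 14699 \left(-27967 + 2 \cdot \frac{1}{27} \left(-118\right)\right) = - 14699 \left(-27967 - \frac{236}{27}\right) = \left(-14699\right) \left(- \frac{755345}{27}\right) = \frac{11102816155}{27}$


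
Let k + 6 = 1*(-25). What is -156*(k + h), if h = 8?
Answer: 3588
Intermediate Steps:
k = -31 (k = -6 + 1*(-25) = -6 - 25 = -31)
-156*(k + h) = -156*(-31 + 8) = -156*(-23) = 3588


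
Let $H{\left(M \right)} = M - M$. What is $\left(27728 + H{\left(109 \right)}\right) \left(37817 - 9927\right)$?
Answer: $773333920$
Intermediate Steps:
$H{\left(M \right)} = 0$
$\left(27728 + H{\left(109 \right)}\right) \left(37817 - 9927\right) = \left(27728 + 0\right) \left(37817 - 9927\right) = 27728 \cdot 27890 = 773333920$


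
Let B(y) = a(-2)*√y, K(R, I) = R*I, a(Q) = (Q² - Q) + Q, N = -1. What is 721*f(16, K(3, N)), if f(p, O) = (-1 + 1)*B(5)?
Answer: 0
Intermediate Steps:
a(Q) = Q²
K(R, I) = I*R
B(y) = 4*√y (B(y) = (-2)²*√y = 4*√y)
f(p, O) = 0 (f(p, O) = (-1 + 1)*(4*√5) = 0*(4*√5) = 0)
721*f(16, K(3, N)) = 721*0 = 0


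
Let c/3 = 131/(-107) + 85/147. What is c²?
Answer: 103266244/27489049 ≈ 3.7566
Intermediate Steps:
c = -10162/5243 (c = 3*(131/(-107) + 85/147) = 3*(131*(-1/107) + 85*(1/147)) = 3*(-131/107 + 85/147) = 3*(-10162/15729) = -10162/5243 ≈ -1.9382)
c² = (-10162/5243)² = 103266244/27489049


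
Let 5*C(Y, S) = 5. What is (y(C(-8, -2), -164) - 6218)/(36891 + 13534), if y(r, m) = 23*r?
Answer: -1239/10085 ≈ -0.12286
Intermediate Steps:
C(Y, S) = 1 (C(Y, S) = (⅕)*5 = 1)
(y(C(-8, -2), -164) - 6218)/(36891 + 13534) = (23*1 - 6218)/(36891 + 13534) = (23 - 6218)/50425 = -6195*1/50425 = -1239/10085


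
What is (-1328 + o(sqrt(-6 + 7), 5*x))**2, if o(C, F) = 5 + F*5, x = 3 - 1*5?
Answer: 1885129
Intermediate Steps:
x = -2 (x = 3 - 5 = -2)
o(C, F) = 5 + 5*F
(-1328 + o(sqrt(-6 + 7), 5*x))**2 = (-1328 + (5 + 5*(5*(-2))))**2 = (-1328 + (5 + 5*(-10)))**2 = (-1328 + (5 - 50))**2 = (-1328 - 45)**2 = (-1373)**2 = 1885129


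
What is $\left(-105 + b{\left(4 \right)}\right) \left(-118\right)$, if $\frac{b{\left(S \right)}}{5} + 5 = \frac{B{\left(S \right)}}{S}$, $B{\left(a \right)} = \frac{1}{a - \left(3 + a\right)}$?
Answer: $\frac{92335}{6} \approx 15389.0$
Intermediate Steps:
$B{\left(a \right)} = - \frac{1}{3}$ ($B{\left(a \right)} = \frac{1}{-3} = - \frac{1}{3}$)
$b{\left(S \right)} = -25 - \frac{5}{3 S}$ ($b{\left(S \right)} = -25 + 5 \left(- \frac{1}{3 S}\right) = -25 - \frac{5}{3 S}$)
$\left(-105 + b{\left(4 \right)}\right) \left(-118\right) = \left(-105 - \left(25 + \frac{5}{3 \cdot 4}\right)\right) \left(-118\right) = \left(-105 - \frac{305}{12}\right) \left(-118\right) = \left(- \frac{1565}{12}\right) \left(-118\right) = \frac{92335}{6}$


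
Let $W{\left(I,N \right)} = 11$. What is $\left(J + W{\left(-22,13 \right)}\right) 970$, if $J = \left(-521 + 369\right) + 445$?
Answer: $294880$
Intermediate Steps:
$J = 293$ ($J = -152 + 445 = 293$)
$\left(J + W{\left(-22,13 \right)}\right) 970 = \left(293 + 11\right) 970 = 304 \cdot 970 = 294880$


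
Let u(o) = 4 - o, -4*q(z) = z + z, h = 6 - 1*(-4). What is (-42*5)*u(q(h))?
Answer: -1890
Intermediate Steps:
h = 10 (h = 6 + 4 = 10)
q(z) = -z/2 (q(z) = -(z + z)/4 = -z/2)
(-42*5)*u(q(h)) = (-42*5)*(4 - (-1)*10/2) = -210*(4 - 1*(-5)) = -210*(4 + 5) = -210*9 = -1890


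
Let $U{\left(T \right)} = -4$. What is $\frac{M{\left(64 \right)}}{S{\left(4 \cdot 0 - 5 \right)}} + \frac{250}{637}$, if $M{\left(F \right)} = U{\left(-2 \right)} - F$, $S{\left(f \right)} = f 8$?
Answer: $\frac{13329}{6370} \approx 2.0925$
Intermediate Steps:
$S{\left(f \right)} = 8 f$
$M{\left(F \right)} = -4 - F$
$\frac{M{\left(64 \right)}}{S{\left(4 \cdot 0 - 5 \right)}} + \frac{250}{637} = \frac{-4 - 64}{8 \left(4 \cdot 0 - 5\right)} + \frac{250}{637} = \frac{-4 - 64}{8 \left(0 - 5\right)} + 250 \cdot \frac{1}{637} = - \frac{68}{8 \left(-5\right)} + \frac{250}{637} = - \frac{68}{-40} + \frac{250}{637} = \left(-68\right) \left(- \frac{1}{40}\right) + \frac{250}{637} = \frac{17}{10} + \frac{250}{637} = \frac{13329}{6370}$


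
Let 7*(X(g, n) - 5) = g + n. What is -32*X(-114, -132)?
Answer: 6752/7 ≈ 964.57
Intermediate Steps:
X(g, n) = 5 + g/7 + n/7 (X(g, n) = 5 + (g + n)/7 = 5 + (g/7 + n/7) = 5 + g/7 + n/7)
-32*X(-114, -132) = -32*(5 + (⅐)*(-114) + (⅐)*(-132)) = -32*(5 - 114/7 - 132/7) = -32*(-211/7) = 6752/7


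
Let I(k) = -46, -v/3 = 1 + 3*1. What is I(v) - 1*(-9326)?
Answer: 9280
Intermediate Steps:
v = -12 (v = -3*(1 + 3*1) = -3*(1 + 3) = -3*4 = -12)
I(v) - 1*(-9326) = -46 - 1*(-9326) = -46 + 9326 = 9280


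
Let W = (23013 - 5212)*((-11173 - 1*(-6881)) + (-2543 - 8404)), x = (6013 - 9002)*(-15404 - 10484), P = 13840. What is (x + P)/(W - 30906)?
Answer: -77393072/271300345 ≈ -0.28527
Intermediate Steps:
x = 77379232 (x = -2989*(-25888) = 77379232)
W = -271269439 (W = 17801*((-11173 + 6881) - 10947) = 17801*(-4292 - 10947) = 17801*(-15239) = -271269439)
(x + P)/(W - 30906) = (77379232 + 13840)/(-271269439 - 30906) = 77393072/(-271300345) = 77393072*(-1/271300345) = -77393072/271300345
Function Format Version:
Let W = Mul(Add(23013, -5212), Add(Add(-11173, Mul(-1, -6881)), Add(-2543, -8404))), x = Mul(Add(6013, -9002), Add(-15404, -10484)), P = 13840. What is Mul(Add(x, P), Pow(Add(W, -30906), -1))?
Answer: Rational(-77393072, 271300345) ≈ -0.28527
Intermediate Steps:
x = 77379232 (x = Mul(-2989, -25888) = 77379232)
W = -271269439 (W = Mul(17801, Add(Add(-11173, 6881), -10947)) = Mul(17801, Add(-4292, -10947)) = Mul(17801, -15239) = -271269439)
Mul(Add(x, P), Pow(Add(W, -30906), -1)) = Mul(Add(77379232, 13840), Pow(Add(-271269439, -30906), -1)) = Mul(77393072, Pow(-271300345, -1)) = Mul(77393072, Rational(-1, 271300345)) = Rational(-77393072, 271300345)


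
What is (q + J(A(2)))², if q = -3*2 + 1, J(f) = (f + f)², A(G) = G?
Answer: 121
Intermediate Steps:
J(f) = 4*f² (J(f) = (2*f)² = 4*f²)
q = -5 (q = -6 + 1 = -5)
(q + J(A(2)))² = (-5 + 4*2²)² = (-5 + 4*4)² = (-5 + 16)² = 11² = 121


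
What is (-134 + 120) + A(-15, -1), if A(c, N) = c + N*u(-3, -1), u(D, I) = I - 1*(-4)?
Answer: -32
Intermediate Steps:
u(D, I) = 4 + I (u(D, I) = I + 4 = 4 + I)
A(c, N) = c + 3*N (A(c, N) = c + N*(4 - 1) = c + N*3 = c + 3*N)
(-134 + 120) + A(-15, -1) = (-134 + 120) + (-15 + 3*(-1)) = -14 + (-15 - 3) = -14 - 18 = -32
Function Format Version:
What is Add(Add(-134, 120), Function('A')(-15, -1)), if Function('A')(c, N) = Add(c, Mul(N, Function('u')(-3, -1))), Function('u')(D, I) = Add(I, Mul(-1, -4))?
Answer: -32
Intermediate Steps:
Function('u')(D, I) = Add(4, I) (Function('u')(D, I) = Add(I, 4) = Add(4, I))
Function('A')(c, N) = Add(c, Mul(3, N)) (Function('A')(c, N) = Add(c, Mul(N, Add(4, -1))) = Add(c, Mul(N, 3)) = Add(c, Mul(3, N)))
Add(Add(-134, 120), Function('A')(-15, -1)) = Add(Add(-134, 120), Add(-15, Mul(3, -1))) = Add(-14, Add(-15, -3)) = Add(-14, -18) = -32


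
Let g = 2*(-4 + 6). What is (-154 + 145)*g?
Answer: -36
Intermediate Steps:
g = 4 (g = 2*2 = 4)
(-154 + 145)*g = (-154 + 145)*4 = -9*4 = -36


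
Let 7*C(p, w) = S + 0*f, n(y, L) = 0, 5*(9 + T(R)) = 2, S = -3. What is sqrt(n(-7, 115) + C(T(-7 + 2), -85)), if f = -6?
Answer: I*sqrt(21)/7 ≈ 0.65465*I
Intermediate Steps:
T(R) = -43/5 (T(R) = -9 + (1/5)*2 = -9 + 2/5 = -43/5)
C(p, w) = -3/7 (C(p, w) = (-3 + 0*(-6))/7 = (-3 + 0)/7 = (1/7)*(-3) = -3/7)
sqrt(n(-7, 115) + C(T(-7 + 2), -85)) = sqrt(0 - 3/7) = sqrt(-3/7) = I*sqrt(21)/7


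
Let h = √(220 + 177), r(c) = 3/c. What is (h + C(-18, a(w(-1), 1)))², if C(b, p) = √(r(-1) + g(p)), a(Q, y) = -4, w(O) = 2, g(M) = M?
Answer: 390 + 2*I*√2779 ≈ 390.0 + 105.43*I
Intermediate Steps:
C(b, p) = √(-3 + p) (C(b, p) = √(3/(-1) + p) = √(3*(-1) + p) = √(-3 + p))
h = √397 ≈ 19.925
(h + C(-18, a(w(-1), 1)))² = (√397 + √(-3 - 4))² = (√397 + √(-7))² = (√397 + I*√7)²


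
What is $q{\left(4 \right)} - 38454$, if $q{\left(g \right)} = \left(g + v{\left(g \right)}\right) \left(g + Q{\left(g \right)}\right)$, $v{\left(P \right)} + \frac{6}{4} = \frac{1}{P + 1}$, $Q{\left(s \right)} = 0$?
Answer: $- \frac{192216}{5} \approx -38443.0$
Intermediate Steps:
$v{\left(P \right)} = - \frac{3}{2} + \frac{1}{1 + P}$ ($v{\left(P \right)} = - \frac{3}{2} + \frac{1}{P + 1} = - \frac{3}{2} + \frac{1}{1 + P}$)
$q{\left(g \right)} = g \left(g + \frac{-1 - 3 g}{2 \left(1 + g\right)}\right)$ ($q{\left(g \right)} = \left(g + \frac{-1 - 3 g}{2 \left(1 + g\right)}\right) \left(g + 0\right) = \left(g + \frac{-1 - 3 g}{2 \left(1 + g\right)}\right) g = g \left(g + \frac{-1 - 3 g}{2 \left(1 + g\right)}\right)$)
$q{\left(4 \right)} - 38454 = \frac{1}{2} \cdot 4 \frac{1}{1 + 4} \left(-1 - 4 + 2 \cdot 4^{2}\right) - 38454 = \frac{1}{2} \cdot 4 \cdot \frac{1}{5} \left(-1 - 4 + 2 \cdot 16\right) - 38454 = \frac{1}{2} \cdot 4 \cdot \frac{1}{5} \left(-1 - 4 + 32\right) - 38454 = \frac{1}{2} \cdot 4 \cdot \frac{1}{5} \cdot 27 - 38454 = \frac{54}{5} - 38454 = - \frac{192216}{5}$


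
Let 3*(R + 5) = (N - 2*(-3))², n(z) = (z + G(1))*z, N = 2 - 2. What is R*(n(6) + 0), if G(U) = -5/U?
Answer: 42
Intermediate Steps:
N = 0
n(z) = z*(-5 + z) (n(z) = (z - 5/1)*z = (z - 5*1)*z = (z - 5)*z = (-5 + z)*z = z*(-5 + z))
R = 7 (R = -5 + (0 - 2*(-3))²/3 = -5 + (0 + 6)²/3 = -5 + (⅓)*6² = -5 + (⅓)*36 = -5 + 12 = 7)
R*(n(6) + 0) = 7*(6*(-5 + 6) + 0) = 7*(6*1 + 0) = 7*(6 + 0) = 7*6 = 42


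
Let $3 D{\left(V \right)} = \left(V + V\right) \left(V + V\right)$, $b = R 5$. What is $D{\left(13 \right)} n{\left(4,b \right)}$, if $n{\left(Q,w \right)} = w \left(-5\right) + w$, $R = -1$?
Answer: $\frac{13520}{3} \approx 4506.7$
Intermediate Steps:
$b = -5$ ($b = \left(-1\right) 5 = -5$)
$n{\left(Q,w \right)} = - 4 w$ ($n{\left(Q,w \right)} = - 5 w + w = - 4 w$)
$D{\left(V \right)} = \frac{4 V^{2}}{3}$ ($D{\left(V \right)} = \frac{\left(V + V\right) \left(V + V\right)}{3} = \frac{2 V 2 V}{3} = \frac{4 V^{2}}{3}$)
$D{\left(13 \right)} n{\left(4,b \right)} = \frac{4 \cdot 13^{2}}{3} \left(\left(-4\right) \left(-5\right)\right) = \frac{4}{3} \cdot 169 \cdot 20 = \frac{676}{3} \cdot 20 = \frac{13520}{3}$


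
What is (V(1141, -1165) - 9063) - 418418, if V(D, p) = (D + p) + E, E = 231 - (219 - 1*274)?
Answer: -427219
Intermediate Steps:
E = 286 (E = 231 - (219 - 274) = 231 - 1*(-55) = 231 + 55 = 286)
V(D, p) = 286 + D + p (V(D, p) = (D + p) + 286 = 286 + D + p)
(V(1141, -1165) - 9063) - 418418 = ((286 + 1141 - 1165) - 9063) - 418418 = (262 - 9063) - 418418 = -8801 - 418418 = -427219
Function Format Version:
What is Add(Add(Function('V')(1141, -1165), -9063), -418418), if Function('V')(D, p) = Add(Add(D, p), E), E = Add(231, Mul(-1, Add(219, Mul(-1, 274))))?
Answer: -427219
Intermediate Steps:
E = 286 (E = Add(231, Mul(-1, Add(219, -274))) = Add(231, Mul(-1, -55)) = Add(231, 55) = 286)
Function('V')(D, p) = Add(286, D, p) (Function('V')(D, p) = Add(Add(D, p), 286) = Add(286, D, p))
Add(Add(Function('V')(1141, -1165), -9063), -418418) = Add(Add(Add(286, 1141, -1165), -9063), -418418) = Add(Add(262, -9063), -418418) = Add(-8801, -418418) = -427219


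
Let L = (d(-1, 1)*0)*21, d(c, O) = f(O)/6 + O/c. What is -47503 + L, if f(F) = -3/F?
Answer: -47503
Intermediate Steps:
d(c, O) = -1/(2*O) + O/c (d(c, O) = -3/O/6 + O/c = -3/O*(⅙) + O/c = -1/(2*O) + O/c)
L = 0 (L = ((-½/1 + 1/(-1))*0)*21 = ((-½*1 + 1*(-1))*0)*21 = ((-½ - 1)*0)*21 = -3/2*0*21 = 0*21 = 0)
-47503 + L = -47503 + 0 = -47503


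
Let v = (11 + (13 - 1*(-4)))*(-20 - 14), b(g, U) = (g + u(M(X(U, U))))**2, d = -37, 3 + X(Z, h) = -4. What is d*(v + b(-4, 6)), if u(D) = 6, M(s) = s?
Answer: 35076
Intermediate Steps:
X(Z, h) = -7 (X(Z, h) = -3 - 4 = -7)
b(g, U) = (6 + g)**2 (b(g, U) = (g + 6)**2 = (6 + g)**2)
v = -952 (v = (11 + (13 + 4))*(-34) = (11 + 17)*(-34) = 28*(-34) = -952)
d*(v + b(-4, 6)) = -37*(-952 + (6 - 4)**2) = -37*(-952 + 2**2) = -37*(-952 + 4) = -37*(-948) = 35076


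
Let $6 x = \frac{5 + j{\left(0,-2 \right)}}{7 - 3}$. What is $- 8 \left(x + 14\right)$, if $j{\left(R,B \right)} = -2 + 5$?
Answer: $- \frac{344}{3} \approx -114.67$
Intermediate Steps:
$j{\left(R,B \right)} = 3$
$x = \frac{1}{3}$ ($x = \frac{\left(5 + 3\right) \frac{1}{7 - 3}}{6} = \frac{8 \cdot \frac{1}{4}}{6} = \frac{1}{6} \cdot 2 = \frac{1}{3} \approx 0.33333$)
$- 8 \left(x + 14\right) = - 8 \left(\frac{1}{3} + 14\right) = \left(-8\right) \frac{43}{3} = - \frac{344}{3}$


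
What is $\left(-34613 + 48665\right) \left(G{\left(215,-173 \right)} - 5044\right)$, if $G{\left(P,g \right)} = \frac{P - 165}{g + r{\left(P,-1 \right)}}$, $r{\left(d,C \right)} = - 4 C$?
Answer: $- \frac{11979133272}{169} \approx -7.0882 \cdot 10^{7}$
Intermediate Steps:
$G{\left(P,g \right)} = \frac{-165 + P}{4 + g}$ ($G{\left(P,g \right)} = \frac{P - 165}{g - -4} = \frac{-165 + P}{g + 4} = \frac{-165 + P}{4 + g}$)
$\left(-34613 + 48665\right) \left(G{\left(215,-173 \right)} - 5044\right) = \left(-34613 + 48665\right) \left(\frac{-165 + 215}{4 - 173} - 5044\right) = 14052 \left(\frac{1}{-169} \cdot 50 - 5044\right) = 14052 \left(\left(- \frac{1}{169}\right) 50 - 5044\right) = 14052 \left(- \frac{50}{169} - 5044\right) = 14052 \left(- \frac{852486}{169}\right) = - \frac{11979133272}{169}$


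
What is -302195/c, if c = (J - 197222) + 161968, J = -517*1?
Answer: 302195/35771 ≈ 8.4480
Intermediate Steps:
J = -517
c = -35771 (c = (-517 - 197222) + 161968 = -197739 + 161968 = -35771)
-302195/c = -302195/(-35771) = -302195*(-1/35771) = 302195/35771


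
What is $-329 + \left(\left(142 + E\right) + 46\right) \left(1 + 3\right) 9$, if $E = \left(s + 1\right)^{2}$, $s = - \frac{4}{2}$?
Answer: $6475$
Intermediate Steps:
$s = -2$ ($s = \left(-4\right) \frac{1}{2} = -2$)
$E = 1$ ($E = \left(-2 + 1\right)^{2} = \left(-1\right)^{2} = 1$)
$-329 + \left(\left(142 + E\right) + 46\right) \left(1 + 3\right) 9 = -329 + \left(\left(142 + 1\right) + 46\right) \left(1 + 3\right) 9 = -329 + \left(143 + 46\right) 4 \cdot 9 = -329 + 189 \cdot 36 = -329 + 6804 = 6475$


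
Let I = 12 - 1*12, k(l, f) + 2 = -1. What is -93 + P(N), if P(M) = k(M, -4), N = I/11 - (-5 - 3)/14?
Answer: -96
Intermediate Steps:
k(l, f) = -3 (k(l, f) = -2 - 1 = -3)
I = 0 (I = 12 - 12 = 0)
N = 4/7 (N = 0/11 - (-5 - 3)/14 = 0*(1/11) - 1*(-8)*(1/14) = 0 + 8*(1/14) = 0 + 4/7 = 4/7 ≈ 0.57143)
P(M) = -3
-93 + P(N) = -93 - 3 = -96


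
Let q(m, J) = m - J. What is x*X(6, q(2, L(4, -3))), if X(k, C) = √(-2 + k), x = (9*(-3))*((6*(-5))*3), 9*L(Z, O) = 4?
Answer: 4860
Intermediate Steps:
L(Z, O) = 4/9 (L(Z, O) = (⅑)*4 = 4/9)
x = 2430 (x = -(-810)*3 = -27*(-90) = 2430)
x*X(6, q(2, L(4, -3))) = 2430*√(-2 + 6) = 2430*√4 = 2430*2 = 4860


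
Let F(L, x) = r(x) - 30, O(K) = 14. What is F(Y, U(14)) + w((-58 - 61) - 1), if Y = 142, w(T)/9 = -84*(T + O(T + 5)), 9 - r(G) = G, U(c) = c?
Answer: 80101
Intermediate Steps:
r(G) = 9 - G
w(T) = -10584 - 756*T (w(T) = 9*(-84*(T + 14)) = 9*(-84*(14 + T)) = 9*(-1176 - 84*T) = -10584 - 756*T)
F(L, x) = -21 - x (F(L, x) = (9 - x) - 30 = -21 - x)
F(Y, U(14)) + w((-58 - 61) - 1) = (-21 - 1*14) + (-10584 - 756*((-58 - 61) - 1)) = (-21 - 14) + (-10584 - 756*(-119 - 1)) = -35 + (-10584 - 756*(-120)) = -35 + (-10584 + 90720) = -35 + 80136 = 80101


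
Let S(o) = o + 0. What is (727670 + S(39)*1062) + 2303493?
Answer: 3072581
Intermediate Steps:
S(o) = o
(727670 + S(39)*1062) + 2303493 = (727670 + 39*1062) + 2303493 = (727670 + 41418) + 2303493 = 769088 + 2303493 = 3072581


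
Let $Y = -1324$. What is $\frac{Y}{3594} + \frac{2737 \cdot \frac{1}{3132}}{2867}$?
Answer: $- \frac{1979824513}{5378686956} \approx -0.36809$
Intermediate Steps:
$\frac{Y}{3594} + \frac{2737 \cdot \frac{1}{3132}}{2867} = - \frac{1324}{3594} + \frac{2737 \cdot \frac{1}{3132}}{2867} = \left(-1324\right) \frac{1}{3594} + 2737 \cdot \frac{1}{3132} \cdot \frac{1}{2867} = - \frac{662}{1797} + \frac{2737}{3132} \cdot \frac{1}{2867} = - \frac{662}{1797} + \frac{2737}{8979444} = - \frac{1979824513}{5378686956}$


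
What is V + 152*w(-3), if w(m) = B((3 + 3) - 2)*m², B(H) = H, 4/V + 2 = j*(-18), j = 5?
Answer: 125855/23 ≈ 5472.0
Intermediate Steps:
V = -1/23 (V = 4/(-2 + 5*(-18)) = 4/(-2 - 90) = 4/(-92) = 4*(-1/92) = -1/23 ≈ -0.043478)
w(m) = 4*m² (w(m) = ((3 + 3) - 2)*m² = (6 - 2)*m² = 4*m²)
V + 152*w(-3) = -1/23 + 152*(4*(-3)²) = -1/23 + 152*(4*9) = -1/23 + 152*36 = -1/23 + 5472 = 125855/23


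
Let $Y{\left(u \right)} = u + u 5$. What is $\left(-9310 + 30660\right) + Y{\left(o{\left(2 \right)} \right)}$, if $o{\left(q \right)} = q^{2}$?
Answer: $21374$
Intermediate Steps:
$Y{\left(u \right)} = 6 u$ ($Y{\left(u \right)} = u + 5 u = 6 u$)
$\left(-9310 + 30660\right) + Y{\left(o{\left(2 \right)} \right)} = \left(-9310 + 30660\right) + 6 \cdot 2^{2} = 21350 + 6 \cdot 4 = 21350 + 24 = 21374$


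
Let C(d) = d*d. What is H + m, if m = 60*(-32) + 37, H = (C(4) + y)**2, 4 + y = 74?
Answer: 5513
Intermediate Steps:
C(d) = d**2
y = 70 (y = -4 + 74 = 70)
H = 7396 (H = (4**2 + 70)**2 = (16 + 70)**2 = 86**2 = 7396)
m = -1883 (m = -1920 + 37 = -1883)
H + m = 7396 - 1883 = 5513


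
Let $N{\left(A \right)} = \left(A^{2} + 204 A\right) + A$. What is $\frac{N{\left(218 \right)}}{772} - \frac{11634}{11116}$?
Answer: $\frac{9072048}{76621} \approx 118.4$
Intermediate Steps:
$N{\left(A \right)} = A^{2} + 205 A$
$\frac{N{\left(218 \right)}}{772} - \frac{11634}{11116} = \frac{218 \left(205 + 218\right)}{772} - \frac{11634}{11116} = 218 \cdot 423 \cdot \frac{1}{772} - \frac{831}{794} = 92214 \cdot \frac{1}{772} - \frac{831}{794} = \frac{46107}{386} - \frac{831}{794} = \frac{9072048}{76621}$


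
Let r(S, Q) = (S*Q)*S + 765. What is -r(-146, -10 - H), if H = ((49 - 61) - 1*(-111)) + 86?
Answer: 4155855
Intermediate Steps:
H = 185 (H = (-12 + 111) + 86 = 99 + 86 = 185)
r(S, Q) = 765 + Q*S**2 (r(S, Q) = (Q*S)*S + 765 = Q*S**2 + 765 = 765 + Q*S**2)
-r(-146, -10 - H) = -(765 + (-10 - 1*185)*(-146)**2) = -(765 + (-10 - 185)*21316) = -(765 - 195*21316) = -(765 - 4156620) = -1*(-4155855) = 4155855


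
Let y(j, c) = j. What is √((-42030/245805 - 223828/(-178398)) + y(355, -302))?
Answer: √698623276901285995/44294061 ≈ 18.870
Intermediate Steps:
√((-42030/245805 - 223828/(-178398)) + y(355, -302)) = √((-42030/245805 - 223828/(-178398)) + 355) = √((-42030*1/245805 - 223828*(-1/178398)) + 355) = √((-2802/16387 + 10174/8109) + 355) = √(143999920/132882183 + 355) = √(47317174885/132882183) = √698623276901285995/44294061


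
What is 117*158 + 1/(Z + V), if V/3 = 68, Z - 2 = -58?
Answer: 2735929/148 ≈ 18486.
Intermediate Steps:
Z = -56 (Z = 2 - 58 = -56)
V = 204 (V = 3*68 = 204)
117*158 + 1/(Z + V) = 117*158 + 1/(-56 + 204) = 18486 + 1/148 = 2735929/148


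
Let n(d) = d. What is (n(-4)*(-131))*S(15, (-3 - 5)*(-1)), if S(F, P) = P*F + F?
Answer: 70740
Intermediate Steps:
S(F, P) = F + F*P (S(F, P) = F*P + F = F + F*P)
(n(-4)*(-131))*S(15, (-3 - 5)*(-1)) = (-4*(-131))*(15*(1 + (-3 - 5)*(-1))) = 524*(15*(1 - 8*(-1))) = 524*(15*(1 + 8)) = 524*(15*9) = 524*135 = 70740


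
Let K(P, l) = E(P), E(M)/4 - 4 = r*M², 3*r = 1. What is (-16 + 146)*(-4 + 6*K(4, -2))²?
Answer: 6292000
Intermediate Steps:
r = ⅓ (r = (⅓)*1 = ⅓ ≈ 0.33333)
E(M) = 16 + 4*M²/3 (E(M) = 16 + 4*(M²/3) = 16 + 4*M²/3)
K(P, l) = 16 + 4*P²/3
(-16 + 146)*(-4 + 6*K(4, -2))² = (-16 + 146)*(-4 + 6*(16 + (4/3)*4²))² = 130*(-4 + 6*(16 + (4/3)*16))² = 130*(-4 + 6*(16 + 64/3))² = 130*(-4 + 6*(112/3))² = 130*(-4 + 224)² = 130*220² = 130*48400 = 6292000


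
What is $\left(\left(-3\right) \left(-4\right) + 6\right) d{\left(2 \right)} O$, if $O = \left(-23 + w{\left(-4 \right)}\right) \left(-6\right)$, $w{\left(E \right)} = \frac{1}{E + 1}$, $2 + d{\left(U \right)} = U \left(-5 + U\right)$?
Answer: $-20160$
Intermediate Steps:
$d{\left(U \right)} = -2 + U \left(-5 + U\right)$
$w{\left(E \right)} = \frac{1}{1 + E}$
$O = 140$ ($O = \left(-23 + \frac{1}{1 - 4}\right) \left(-6\right) = \left(-23 + \frac{1}{-3}\right) \left(-6\right) = \left(-23 - \frac{1}{3}\right) \left(-6\right) = \left(- \frac{70}{3}\right) \left(-6\right) = 140$)
$\left(\left(-3\right) \left(-4\right) + 6\right) d{\left(2 \right)} O = \left(\left(-3\right) \left(-4\right) + 6\right) \left(-2 + 2^{2} - 10\right) 140 = \left(12 + 6\right) \left(-2 + 4 - 10\right) 140 = 18 \left(-8\right) 140 = \left(-144\right) 140 = -20160$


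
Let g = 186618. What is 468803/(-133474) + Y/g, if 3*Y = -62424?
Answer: -15044067541/4151441822 ≈ -3.6238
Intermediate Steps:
Y = -20808 (Y = (⅓)*(-62424) = -20808)
468803/(-133474) + Y/g = 468803/(-133474) - 20808/186618 = 468803*(-1/133474) - 20808*1/186618 = -468803/133474 - 3468/31103 = -15044067541/4151441822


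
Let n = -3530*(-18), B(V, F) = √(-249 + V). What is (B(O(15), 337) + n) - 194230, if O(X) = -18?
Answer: -130690 + I*√267 ≈ -1.3069e+5 + 16.34*I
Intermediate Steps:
n = 63540
(B(O(15), 337) + n) - 194230 = (√(-249 - 18) + 63540) - 194230 = (√(-267) + 63540) - 194230 = (I*√267 + 63540) - 194230 = (63540 + I*√267) - 194230 = -130690 + I*√267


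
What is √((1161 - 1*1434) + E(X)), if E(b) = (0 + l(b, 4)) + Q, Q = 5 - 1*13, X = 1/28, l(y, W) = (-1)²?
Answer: 2*I*√70 ≈ 16.733*I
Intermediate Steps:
l(y, W) = 1
X = 1/28 ≈ 0.035714
Q = -8 (Q = 5 - 13 = -8)
E(b) = -7 (E(b) = (0 + 1) - 8 = 1 - 8 = -7)
√((1161 - 1*1434) + E(X)) = √((1161 - 1*1434) - 7) = √((1161 - 1434) - 7) = √(-273 - 7) = √(-280) = 2*I*√70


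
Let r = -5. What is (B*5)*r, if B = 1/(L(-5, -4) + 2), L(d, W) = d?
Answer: 25/3 ≈ 8.3333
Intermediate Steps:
B = -⅓ (B = 1/(-5 + 2) = 1/(-3) = -⅓ ≈ -0.33333)
(B*5)*r = -⅓*5*(-5) = -5/3*(-5) = 25/3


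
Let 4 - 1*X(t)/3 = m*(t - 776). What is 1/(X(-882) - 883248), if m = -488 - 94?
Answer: -1/3778104 ≈ -2.6468e-7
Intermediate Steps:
m = -582
X(t) = -1354884 + 1746*t (X(t) = 12 - (-1746)*(t - 776) = 12 - (-1746)*(-776 + t) = 12 - 3*(451632 - 582*t) = 12 + (-1354896 + 1746*t) = -1354884 + 1746*t)
1/(X(-882) - 883248) = 1/((-1354884 + 1746*(-882)) - 883248) = 1/((-1354884 - 1539972) - 883248) = 1/(-2894856 - 883248) = 1/(-3778104) = -1/3778104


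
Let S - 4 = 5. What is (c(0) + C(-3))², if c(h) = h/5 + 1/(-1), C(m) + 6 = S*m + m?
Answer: 1369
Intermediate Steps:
S = 9 (S = 4 + 5 = 9)
C(m) = -6 + 10*m (C(m) = -6 + (9*m + m) = -6 + 10*m)
c(h) = -1 + h/5 (c(h) = h*(⅕) + 1*(-1) = h/5 - 1 = -1 + h/5)
(c(0) + C(-3))² = ((-1 + (⅕)*0) + (-6 + 10*(-3)))² = ((-1 + 0) + (-6 - 30))² = (-1 - 36)² = (-37)² = 1369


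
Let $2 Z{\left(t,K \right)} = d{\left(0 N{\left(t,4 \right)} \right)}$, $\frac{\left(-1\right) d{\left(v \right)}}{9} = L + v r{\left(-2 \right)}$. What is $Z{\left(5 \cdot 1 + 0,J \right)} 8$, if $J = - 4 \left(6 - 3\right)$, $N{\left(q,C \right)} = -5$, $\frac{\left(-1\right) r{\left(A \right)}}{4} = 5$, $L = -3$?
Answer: $108$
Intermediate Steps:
$r{\left(A \right)} = -20$ ($r{\left(A \right)} = \left(-4\right) 5 = -20$)
$J = -12$ ($J = \left(-4\right) 3 = -12$)
$d{\left(v \right)} = 27 + 180 v$ ($d{\left(v \right)} = - 9 \left(-3 + v \left(-20\right)\right) = - 9 \left(-3 - 20 v\right) = 27 + 180 v$)
$Z{\left(t,K \right)} = \frac{27}{2}$ ($Z{\left(t,K \right)} = \frac{27 + 180 \cdot 0 \left(-5\right)}{2} = \frac{27 + 180 \cdot 0}{2} = \frac{27 + 0}{2} = \frac{1}{2} \cdot 27 = \frac{27}{2}$)
$Z{\left(5 \cdot 1 + 0,J \right)} 8 = \frac{27}{2} \cdot 8 = 108$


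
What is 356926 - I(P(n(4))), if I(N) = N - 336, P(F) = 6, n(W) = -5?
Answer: 357256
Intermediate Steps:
I(N) = -336 + N
356926 - I(P(n(4))) = 356926 - (-336 + 6) = 356926 - 1*(-330) = 356926 + 330 = 357256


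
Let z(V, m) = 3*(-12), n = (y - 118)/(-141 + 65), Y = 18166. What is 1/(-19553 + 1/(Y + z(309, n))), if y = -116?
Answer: -18130/354495889 ≈ -5.1143e-5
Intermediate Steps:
n = 117/38 (n = (-116 - 118)/(-141 + 65) = -234/(-76) = -234*(-1/76) = 117/38 ≈ 3.0789)
z(V, m) = -36
1/(-19553 + 1/(Y + z(309, n))) = 1/(-19553 + 1/(18166 - 36)) = 1/(-19553 + 1/18130) = 1/(-354495889/18130) = -18130/354495889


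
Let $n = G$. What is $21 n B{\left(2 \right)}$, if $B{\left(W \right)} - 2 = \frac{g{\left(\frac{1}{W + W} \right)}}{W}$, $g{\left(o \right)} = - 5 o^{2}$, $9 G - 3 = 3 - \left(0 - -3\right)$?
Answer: $\frac{413}{32} \approx 12.906$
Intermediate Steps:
$G = \frac{1}{3}$ ($G = \frac{1}{3} + \frac{3 - \left(0 - -3\right)}{9} = \frac{1}{3} + \frac{3 - \left(0 + 3\right)}{9} = \frac{1}{3} + \frac{3 - 3}{9} = \frac{1}{3} + \frac{1}{9} \cdot 0 = \frac{1}{3} + 0 = \frac{1}{3} \approx 0.33333$)
$n = \frac{1}{3} \approx 0.33333$
$B{\left(W \right)} = 2 - \frac{5}{4 W^{3}}$ ($B{\left(W \right)} = 2 + \frac{\left(-5\right) \left(\frac{1}{W + W}\right)^{2}}{W} = 2 + \frac{\left(-5\right) \left(\frac{1}{2 W}\right)^{2}}{W} = 2 + \frac{\left(-5\right) \frac{1}{4 W^{2}}}{W} = 2 + \frac{\left(- \frac{5}{4}\right) \frac{1}{W^{2}}}{W} = 2 - \frac{5}{4 W^{3}}$)
$21 n B{\left(2 \right)} = 21 \frac{2 - \frac{5}{4 \cdot 8}}{3} = 21 \frac{2 - \frac{5}{32}}{3} = 21 \cdot \frac{1}{3} \cdot \frac{59}{32} = 21 \cdot \frac{59}{96} = \frac{413}{32}$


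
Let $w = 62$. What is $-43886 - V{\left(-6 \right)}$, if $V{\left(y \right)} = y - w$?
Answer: $-43818$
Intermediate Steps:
$V{\left(y \right)} = -62 + y$ ($V{\left(y \right)} = y - 62 = -62 + y$)
$-43886 - V{\left(-6 \right)} = -43886 - \left(-62 - 6\right) = -43886 - -68 = -43886 + 68 = -43818$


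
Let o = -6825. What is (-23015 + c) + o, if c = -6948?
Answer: -36788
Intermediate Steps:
(-23015 + c) + o = (-23015 - 6948) - 6825 = -29963 - 6825 = -36788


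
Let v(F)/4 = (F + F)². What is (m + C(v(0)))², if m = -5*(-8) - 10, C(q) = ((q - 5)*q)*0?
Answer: 900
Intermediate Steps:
v(F) = 16*F² (v(F) = 4*(F + F)² = 4*(2*F)² = 4*(4*F²) = 16*F²)
C(q) = 0 (C(q) = ((-5 + q)*q)*0 = (q*(-5 + q))*0 = 0)
m = 30 (m = 40 - 10 = 30)
(m + C(v(0)))² = (30 + 0)² = 30² = 900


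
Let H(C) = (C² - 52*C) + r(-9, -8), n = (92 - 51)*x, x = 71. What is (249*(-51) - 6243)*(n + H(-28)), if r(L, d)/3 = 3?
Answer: -97740720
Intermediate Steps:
r(L, d) = 9 (r(L, d) = 3*3 = 9)
n = 2911 (n = (92 - 51)*71 = 41*71 = 2911)
H(C) = 9 + C² - 52*C (H(C) = (C² - 52*C) + 9 = 9 + C² - 52*C)
(249*(-51) - 6243)*(n + H(-28)) = (249*(-51) - 6243)*(2911 + (9 + (-28)² - 52*(-28))) = (-12699 - 6243)*(2911 + (9 + 784 + 1456)) = -18942*(2911 + 2249) = -18942*5160 = -97740720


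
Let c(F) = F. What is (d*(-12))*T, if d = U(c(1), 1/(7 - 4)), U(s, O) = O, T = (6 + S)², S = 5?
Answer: -484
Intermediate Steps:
T = 121 (T = (6 + 5)² = 11² = 121)
d = ⅓ (d = 1/(7 - 4) = 1/3 = ⅓ ≈ 0.33333)
(d*(-12))*T = ((⅓)*(-12))*121 = -4*121 = -484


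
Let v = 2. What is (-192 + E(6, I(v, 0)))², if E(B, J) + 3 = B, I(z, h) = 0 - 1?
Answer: 35721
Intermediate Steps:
I(z, h) = -1
E(B, J) = -3 + B
(-192 + E(6, I(v, 0)))² = (-192 + (-3 + 6))² = (-192 + 3)² = (-189)² = 35721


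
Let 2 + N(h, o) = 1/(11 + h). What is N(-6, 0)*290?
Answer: -522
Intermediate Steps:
N(h, o) = -2 + 1/(11 + h)
N(-6, 0)*290 = ((-21 - 2*(-6))/(11 - 6))*290 = ((-21 + 12)/5)*290 = ((⅕)*(-9))*290 = -9/5*290 = -522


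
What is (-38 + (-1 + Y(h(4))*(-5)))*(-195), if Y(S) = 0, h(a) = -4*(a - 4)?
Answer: 7605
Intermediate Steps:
h(a) = 16 - 4*a (h(a) = -4*(-4 + a) = 16 - 4*a)
(-38 + (-1 + Y(h(4))*(-5)))*(-195) = (-38 + (-1 + 0*(-5)))*(-195) = (-38 + (-1 + 0))*(-195) = (-38 - 1)*(-195) = -39*(-195) = 7605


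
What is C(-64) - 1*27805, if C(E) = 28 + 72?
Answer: -27705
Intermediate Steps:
C(E) = 100
C(-64) - 1*27805 = 100 - 1*27805 = 100 - 27805 = -27705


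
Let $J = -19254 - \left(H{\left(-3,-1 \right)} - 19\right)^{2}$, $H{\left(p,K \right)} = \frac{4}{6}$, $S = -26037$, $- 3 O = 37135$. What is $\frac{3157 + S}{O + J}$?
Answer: $\frac{360}{503} \approx 0.71571$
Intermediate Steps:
$O = - \frac{37135}{3}$ ($O = \left(- \frac{1}{3}\right) 37135 = - \frac{37135}{3} \approx -12378.0$)
$H{\left(p,K \right)} = \frac{2}{3}$ ($H{\left(p,K \right)} = 4 \cdot \frac{1}{6} = \frac{2}{3}$)
$J = - \frac{176311}{9}$ ($J = -19254 - \left(\frac{2}{3} - 19\right)^{2} = -19254 - \left(- \frac{55}{3}\right)^{2} = -19254 - \frac{3025}{9} = - \frac{176311}{9} \approx -19590.0$)
$\frac{3157 + S}{O + J} = \frac{3157 - 26037}{- \frac{37135}{3} - \frac{176311}{9}} = - \frac{22880}{- \frac{287716}{9}} = \left(-22880\right) \left(- \frac{9}{287716}\right) = \frac{360}{503}$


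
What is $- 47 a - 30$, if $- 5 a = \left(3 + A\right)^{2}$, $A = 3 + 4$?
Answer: $910$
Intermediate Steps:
$A = 7$
$a = -20$ ($a = - \frac{\left(3 + 7\right)^{2}}{5} = - \frac{10^{2}}{5} = \left(- \frac{1}{5}\right) 100 = -20$)
$- 47 a - 30 = \left(-47\right) \left(-20\right) - 30 = 940 - 30 = 910$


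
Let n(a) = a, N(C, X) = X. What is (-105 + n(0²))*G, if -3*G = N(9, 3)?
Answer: 105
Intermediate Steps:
G = -1 (G = -⅓*3 = -1)
(-105 + n(0²))*G = (-105 + 0²)*(-1) = (-105 + 0)*(-1) = -105*(-1) = 105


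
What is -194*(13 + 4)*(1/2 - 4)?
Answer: 11543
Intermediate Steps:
-194*(13 + 4)*(1/2 - 4) = -3298*(½ - 4) = -3298*(-7)/2 = -194*(-119/2) = 11543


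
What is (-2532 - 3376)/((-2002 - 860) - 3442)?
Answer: 1477/1576 ≈ 0.93718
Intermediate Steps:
(-2532 - 3376)/((-2002 - 860) - 3442) = -5908/(-2862 - 3442) = -5908/(-6304) = -5908*(-1/6304) = 1477/1576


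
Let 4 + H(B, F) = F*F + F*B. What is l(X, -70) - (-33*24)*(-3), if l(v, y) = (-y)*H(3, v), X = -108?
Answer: 791144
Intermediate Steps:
H(B, F) = -4 + F² + B*F (H(B, F) = -4 + (F*F + F*B) = -4 + (F² + B*F) = -4 + F² + B*F)
l(v, y) = -y*(-4 + v² + 3*v) (l(v, y) = (-y)*(-4 + v² + 3*v) = -y*(-4 + v² + 3*v))
l(X, -70) - (-33*24)*(-3) = -70*(4 - 1*(-108)² - 3*(-108)) - (-33*24)*(-3) = -70*(4 - 1*11664 + 324) - (-792)*(-3) = -70*(4 - 11664 + 324) - 1*2376 = -70*(-11336) - 2376 = 793520 - 2376 = 791144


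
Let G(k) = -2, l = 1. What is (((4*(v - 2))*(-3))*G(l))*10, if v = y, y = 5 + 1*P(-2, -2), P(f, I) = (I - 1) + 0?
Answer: 0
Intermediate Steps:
P(f, I) = -1 + I (P(f, I) = (-1 + I) + 0 = -1 + I)
y = 2 (y = 5 + 1*(-1 - 2) = 5 + 1*(-3) = 5 - 3 = 2)
v = 2
(((4*(v - 2))*(-3))*G(l))*10 = (((4*(2 - 2))*(-3))*(-2))*10 = (((4*0)*(-3))*(-2))*10 = ((0*(-3))*(-2))*10 = (0*(-2))*10 = 0*10 = 0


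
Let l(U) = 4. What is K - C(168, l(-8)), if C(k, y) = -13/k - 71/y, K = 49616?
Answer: 8338483/168 ≈ 49634.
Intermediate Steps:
C(k, y) = -71/y - 13/k
K - C(168, l(-8)) = 49616 - (-71/4 - 13/168) = 49616 - 1*(-2995/168) = 49616 + 2995/168 = 8338483/168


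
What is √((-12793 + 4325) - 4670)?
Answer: I*√13138 ≈ 114.62*I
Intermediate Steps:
√((-12793 + 4325) - 4670) = √(-8468 - 4670) = √(-13138) = I*√13138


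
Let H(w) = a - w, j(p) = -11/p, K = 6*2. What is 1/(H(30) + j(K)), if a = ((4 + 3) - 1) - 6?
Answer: -12/371 ≈ -0.032345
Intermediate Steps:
K = 12
a = 0 (a = (7 - 1) - 6 = 6 - 6 = 0)
j(p) = -11/p
H(w) = -w (H(w) = 0 - w = -w)
1/(H(30) + j(K)) = 1/(-1*30 - 11/12) = 1/(-30 - 11*1/12) = 1/(-30 - 11/12) = 1/(-371/12) = -12/371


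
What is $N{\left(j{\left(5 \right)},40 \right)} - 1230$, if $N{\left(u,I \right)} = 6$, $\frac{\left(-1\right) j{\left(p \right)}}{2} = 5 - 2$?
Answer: $-1224$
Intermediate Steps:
$j{\left(p \right)} = -6$ ($j{\left(p \right)} = - 2 \left(5 - 2\right) = \left(-2\right) 3 = -6$)
$N{\left(j{\left(5 \right)},40 \right)} - 1230 = 6 - 1230 = -1224$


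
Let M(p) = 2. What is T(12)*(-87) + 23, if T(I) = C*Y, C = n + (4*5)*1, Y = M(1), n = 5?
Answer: -4327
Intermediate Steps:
Y = 2
C = 25 (C = 5 + (4*5)*1 = 5 + 20*1 = 5 + 20 = 25)
T(I) = 50 (T(I) = 25*2 = 50)
T(12)*(-87) + 23 = 50*(-87) + 23 = -4350 + 23 = -4327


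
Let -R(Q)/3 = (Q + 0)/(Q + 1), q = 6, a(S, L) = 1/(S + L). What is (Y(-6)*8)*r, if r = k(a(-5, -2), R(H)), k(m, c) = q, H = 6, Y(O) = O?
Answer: -288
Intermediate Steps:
a(S, L) = 1/(L + S)
R(Q) = -3*Q/(1 + Q) (R(Q) = -3*(Q + 0)/(Q + 1) = -3*Q/(1 + Q))
k(m, c) = 6
r = 6
(Y(-6)*8)*r = -6*8*6 = -48*6 = -288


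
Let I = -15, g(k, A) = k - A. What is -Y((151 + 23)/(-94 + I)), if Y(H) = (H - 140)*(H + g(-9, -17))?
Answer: 10772932/11881 ≈ 906.74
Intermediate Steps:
Y(H) = (-140 + H)*(8 + H) (Y(H) = (H - 140)*(H + (-9 - 1*(-17))) = (-140 + H)*(H + (-9 + 17)) = (-140 + H)*(H + 8) = (-140 + H)*(8 + H))
-Y((151 + 23)/(-94 + I)) = -(-1120 + ((151 + 23)/(-94 - 15))² - 132*(151 + 23)/(-94 - 15)) = -(-1120 + (174/(-109))² - 22968/(-109)) = -(-1120 + (174*(-1/109))² - 22968*(-1)/109) = -(-1120 + (-174/109)² - 132*(-174/109)) = -(-1120 + 30276/11881 + 22968/109) = -1*(-10772932/11881) = 10772932/11881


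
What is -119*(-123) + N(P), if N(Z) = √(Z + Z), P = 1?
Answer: 14637 + √2 ≈ 14638.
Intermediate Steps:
N(Z) = √2*√Z (N(Z) = √(2*Z) = √2*√Z)
-119*(-123) + N(P) = -119*(-123) + √2*√1 = 14637 + √2*1 = 14637 + √2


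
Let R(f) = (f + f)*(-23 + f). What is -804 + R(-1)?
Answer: -756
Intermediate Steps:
R(f) = 2*f*(-23 + f) (R(f) = (2*f)*(-23 + f) = 2*f*(-23 + f))
-804 + R(-1) = -804 + 2*(-1)*(-23 - 1) = -804 + 2*(-1)*(-24) = -804 + 48 = -756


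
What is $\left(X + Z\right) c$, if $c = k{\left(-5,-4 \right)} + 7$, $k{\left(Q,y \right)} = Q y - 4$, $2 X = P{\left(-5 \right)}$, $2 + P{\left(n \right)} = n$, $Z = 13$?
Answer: $\frac{437}{2} \approx 218.5$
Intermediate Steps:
$P{\left(n \right)} = -2 + n$
$X = - \frac{7}{2}$ ($X = \frac{-2 - 5}{2} = \frac{1}{2} \left(-7\right) = - \frac{7}{2} \approx -3.5$)
$k{\left(Q,y \right)} = -4 + Q y$
$c = 23$ ($c = \left(-4 - -20\right) + 7 = \left(-4 + 20\right) + 7 = 16 + 7 = 23$)
$\left(X + Z\right) c = \left(- \frac{7}{2} + 13\right) 23 = \frac{19}{2} \cdot 23 = \frac{437}{2}$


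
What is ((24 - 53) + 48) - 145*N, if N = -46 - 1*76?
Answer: 17709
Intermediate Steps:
N = -122 (N = -46 - 76 = -122)
((24 - 53) + 48) - 145*N = ((24 - 53) + 48) - 145*(-122) = (-29 + 48) + 17690 = 19 + 17690 = 17709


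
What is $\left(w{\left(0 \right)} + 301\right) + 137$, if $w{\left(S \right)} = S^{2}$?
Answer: $438$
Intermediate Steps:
$\left(w{\left(0 \right)} + 301\right) + 137 = \left(0^{2} + 301\right) + 137 = \left(0 + 301\right) + 137 = 301 + 137 = 438$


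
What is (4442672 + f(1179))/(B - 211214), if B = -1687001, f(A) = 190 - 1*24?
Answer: -4442838/1898215 ≈ -2.3405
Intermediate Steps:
f(A) = 166 (f(A) = 190 - 24 = 166)
(4442672 + f(1179))/(B - 211214) = (4442672 + 166)/(-1687001 - 211214) = 4442838/(-1898215) = 4442838*(-1/1898215) = -4442838/1898215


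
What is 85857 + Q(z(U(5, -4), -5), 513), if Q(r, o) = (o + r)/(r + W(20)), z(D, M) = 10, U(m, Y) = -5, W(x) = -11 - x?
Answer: 1802474/21 ≈ 85832.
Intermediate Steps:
Q(r, o) = (o + r)/(-31 + r) (Q(r, o) = (o + r)/(r + (-11 - 1*20)) = (o + r)/(r + (-11 - 20)) = (o + r)/(r - 31) = (o + r)/(-31 + r))
85857 + Q(z(U(5, -4), -5), 513) = 85857 + (513 + 10)/(-31 + 10) = 85857 + 523/(-21) = 85857 - 1/21*523 = 85857 - 523/21 = 1802474/21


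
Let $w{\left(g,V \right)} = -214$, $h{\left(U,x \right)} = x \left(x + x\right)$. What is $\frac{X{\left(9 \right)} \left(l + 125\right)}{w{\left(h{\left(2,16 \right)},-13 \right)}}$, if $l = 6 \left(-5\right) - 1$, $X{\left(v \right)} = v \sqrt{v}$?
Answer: $- \frac{1269}{107} \approx -11.86$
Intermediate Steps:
$h{\left(U,x \right)} = 2 x^{2}$ ($h{\left(U,x \right)} = x 2 x = 2 x^{2}$)
$X{\left(v \right)} = v^{\frac{3}{2}}$
$l = -31$ ($l = -30 - 1 = -31$)
$\frac{X{\left(9 \right)} \left(l + 125\right)}{w{\left(h{\left(2,16 \right)},-13 \right)}} = \frac{9^{\frac{3}{2}} \left(-31 + 125\right)}{-214} = 27 \cdot 94 \left(- \frac{1}{214}\right) = 2538 \left(- \frac{1}{214}\right) = - \frac{1269}{107}$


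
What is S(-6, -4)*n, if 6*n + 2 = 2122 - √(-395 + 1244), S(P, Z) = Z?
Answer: -4240/3 + 2*√849/3 ≈ -1393.9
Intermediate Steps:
n = 1060/3 - √849/6 (n = -⅓ + (2122 - √(-395 + 1244))/6 = -⅓ + (2122 - √849)/6 = -⅓ + (1061/3 - √849/6) = 1060/3 - √849/6 ≈ 348.48)
S(-6, -4)*n = -4*(1060/3 - √849/6) = -4240/3 + 2*√849/3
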